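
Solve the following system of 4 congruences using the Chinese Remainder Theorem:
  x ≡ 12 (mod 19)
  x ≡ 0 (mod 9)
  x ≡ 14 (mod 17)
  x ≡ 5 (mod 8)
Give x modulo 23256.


Product of moduli M = 19 · 9 · 17 · 8 = 23256.
Merge one congruence at a time:
  Start: x ≡ 12 (mod 19).
  Combine with x ≡ 0 (mod 9); new modulus lcm = 171.
    Write x = 12 + 19·t and substitute into x ≡ 0 (mod 9): 19·t ≡ 0 − 12 = -12 (mod 9).
    Reduce coefficients mod 9: 1·t ≡ 6 (mod 9).
    So t ≡ 6 (mod 9).
    Then x = 12 + 19·6 = 126, valid modulo lcm(19, 9) = 171: x ≡ 126 (mod 171).
  Combine with x ≡ 14 (mod 17); new modulus lcm = 2907.
    Write x = 126 + 171·t and substitute into x ≡ 14 (mod 17): 171·t ≡ 14 − 126 = -112 (mod 17).
    Reduce coefficients mod 17: 1·t ≡ 7 (mod 17).
    So t ≡ 7 (mod 17).
    Then x = 126 + 171·7 = 1323, valid modulo lcm(171, 17) = 2907: x ≡ 1323 (mod 2907).
  Combine with x ≡ 5 (mod 8); new modulus lcm = 23256.
    Write x = 1323 + 2907·t and substitute into x ≡ 5 (mod 8): 2907·t ≡ 5 − 1323 = -1318 (mod 8).
    Reduce coefficients mod 8: 3·t ≡ 2 (mod 8).
    The inverse of 3 mod 8 is 3 (since 3·3 = 9 = 1·8 + 1), so t ≡ 3·2 = 6 ≡ 6 (mod 8).
    Then x = 1323 + 2907·6 = 18765, valid modulo lcm(2907, 8) = 23256: x ≡ 18765 (mod 23256).
Verify against each original: 18765 mod 19 = 12, 18765 mod 9 = 0, 18765 mod 17 = 14, 18765 mod 8 = 5.

x ≡ 18765 (mod 23256).


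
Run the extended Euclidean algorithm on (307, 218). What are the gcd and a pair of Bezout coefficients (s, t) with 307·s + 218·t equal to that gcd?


Euclidean algorithm on (307, 218) — divide until remainder is 0:
  307 = 1 · 218 + 89
  218 = 2 · 89 + 40
  89 = 2 · 40 + 9
  40 = 4 · 9 + 4
  9 = 2 · 4 + 1
  4 = 4 · 1 + 0
gcd(307, 218) = 1.
Track Bezout coefficients alongside the remainders: start with r₀ = 307 = a·1 + b·0 (s = 1, t = 0) and r₁ = 218 = a·0 + b·1 (s = 0, t = 1); each new remainder r_{k+1} = r_{k-1} − q_k·r_k inherits s_{k+1} = s_{k-1} − q_k·s_k, t_{k+1} = t_{k-1} − q_k·t_k, so r_k = a·s_k + b·t_k at every step:
  q = 1: r = 89, s = 1 − 1·0 = 1, t = 0 − 1·1 = -1  (check: 307·1 + 218·(-1) = 89)
  q = 2: r = 40, s = 0 − 2·1 = -2, t = 1 − 2·(-1) = 3  (check: 307·(-2) + 218·3 = 40)
  q = 2: r = 9, s = 1 − 2·(-2) = 5, t = -1 − 2·3 = -7  (check: 307·5 + 218·(-7) = 9)
  q = 4: r = 4, s = -2 − 4·5 = -22, t = 3 − 4·(-7) = 31  (check: 307·(-22) + 218·31 = 4)
  q = 2: r = 1, s = 5 − 2·(-22) = 49, t = -7 − 2·31 = -69  (check: 307·49 + 218·(-69) = 1)
The row with r = 1 (the gcd) gives the Bezout coefficients s = 49, t = -69.
Result: 307 · (49) + 218 · (-69) = 1.

gcd(307, 218) = 1; s = 49, t = -69 (check: 307·49 + 218·(-69) = 1).


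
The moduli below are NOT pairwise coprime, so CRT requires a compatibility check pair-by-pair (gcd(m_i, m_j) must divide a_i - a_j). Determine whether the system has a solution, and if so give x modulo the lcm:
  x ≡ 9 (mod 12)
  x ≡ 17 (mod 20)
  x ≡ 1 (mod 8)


Moduli 12, 20, 8 are not pairwise coprime, so CRT works modulo lcm(m_i) when all pairwise compatibility conditions hold.
Pairwise compatibility: gcd(m_i, m_j) must divide a_i - a_j for every pair.
Merge one congruence at a time:
  Start: x ≡ 9 (mod 12).
  Combine with x ≡ 17 (mod 20): gcd(12, 20) = 4; 17 - 9 = 8, which IS divisible by 4, so compatible.
    Write x = 9 + 12·t and substitute into x ≡ 17 (mod 20): 12·t ≡ 17 − 9 = 8 (mod 20).
    Divide the congruence (and modulus) by g = 4: 3·t ≡ 2 (mod 5).
    The inverse of 3 mod 5 is 2 (since 3·2 = 6 = 1·5 + 1), so t ≡ 2·2 = 4 ≡ 4 (mod 5).
    Then x = 9 + 12·4 = 57, valid modulo lcm(12, 20) = 60: x ≡ 57 (mod 60).
  Combine with x ≡ 1 (mod 8): gcd(60, 8) = 4; 1 - 57 = -56, which IS divisible by 4, so compatible.
    Write x = 57 + 60·t and substitute into x ≡ 1 (mod 8): 60·t ≡ 1 − 57 = -56 (mod 8).
    Divide the congruence (and modulus) by g = 4: 15·t ≡ -14 (mod 2).
    Reduce coefficients mod 2: 1·t ≡ 0 (mod 2).
    So t ≡ 0 (mod 2).
    Then x = 57 + 60·0 = 57, valid modulo lcm(60, 8) = 120: x ≡ 57 (mod 120).
Verify: 57 mod 12 = 9, 57 mod 20 = 17, 57 mod 8 = 1.

x ≡ 57 (mod 120).


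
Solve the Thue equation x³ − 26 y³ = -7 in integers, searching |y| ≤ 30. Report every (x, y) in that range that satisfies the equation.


The equation is x³ - 26y³ = -7. For fixed y, x³ = 26·y³ − 7, so a solution requires the RHS to be a perfect cube.
Strategy: iterate y from -30 to 30, compute RHS = 26·y³ − 7, and check whether it is a (positive or negative) perfect cube.
Check small values of y:
  y = 0: RHS = -7 is not a perfect cube.
  y = 1: RHS = 19 is not a perfect cube.
  y = -1: RHS = -33 is not a perfect cube.
  y = 2: RHS = 201 is not a perfect cube.
  y = -2: RHS = -215 is not a perfect cube.
  y = 3: RHS = 695 is not a perfect cube.
  y = -3: RHS = -709 is not a perfect cube.
Continuing the search up to |y| = 30 finds no solutions either.
No (x, y) in the scanned range satisfies the equation.

No integer solutions with |y| ≤ 30.


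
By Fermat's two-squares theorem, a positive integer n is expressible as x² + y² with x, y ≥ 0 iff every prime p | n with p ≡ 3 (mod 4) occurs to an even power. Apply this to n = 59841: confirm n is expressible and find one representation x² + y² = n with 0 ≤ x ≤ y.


Step 1: Factor n = 59841 = 3^2 · 61 · 109.
Step 2: Check the mod-4 condition on each prime factor: 3 ≡ 3 (mod 4), exponent 2 (must be even); 61 ≡ 1 (mod 4), exponent 1; 109 ≡ 1 (mod 4), exponent 1.
All primes ≡ 3 (mod 4) appear to even exponent (or don't appear), so by the two-squares theorem n IS expressible as a sum of two squares.
Step 3: Build a representation. Group n = k² · m with k = 3 and m = 61 · 109 = 6649 (a product of primes ≡ 1 (mod 4)); a representation of m scales to one of n via (k·x)² + (k·y)² = k²(x² + y²). Each prime p ≡ 1 (mod 4) is itself a sum of two squares; find a² by testing p − a² for a perfect square:
  61: 61 − 1² = 60, 61 − 2² = 57, 61 − 3² = 52, 61 − 4² = 45, 61 − 5² = 36 = 6² ⇒ 61 = 5² + 6².
  109: 109 − 1² = 108, 109 − 2² = 105, 109 − 3² = 100 = 10² ⇒ 109 = 3² + 10².
  Combine using the Brahmagupta–Fibonacci identity (a² + b²)(c² + d²) = (ac − bd)² + (ad + bc)² = (ac + bd)² + (ad − bc)²:
  61 · 109 = 6649: from (5² + 6²)(3² + 10²), take (5·3 − 6·10, 5·10 + 6·3) = (15 − 60, 50 + 18) = (-45, 68); dropping signs (only squares matter) gives (45, 68); check 45² + 68² = 2025 + 4624 = 6649 ✓.
  Scale by k = 3: (3·45, 3·68) = (135, 204).
Step 4: Order so x ≤ y and verify: 135² + 204² = 18225 + 41616 = 59841 = n. ✓

n = 59841 = 135² + 204² (one valid representation with x ≤ y).


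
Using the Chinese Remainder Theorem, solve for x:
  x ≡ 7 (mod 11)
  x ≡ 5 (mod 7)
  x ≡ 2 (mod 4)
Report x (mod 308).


Moduli 11, 7, 4 are pairwise coprime; by CRT there is a unique solution modulo M = 11 · 7 · 4 = 308.
Solve pairwise, accumulating the modulus:
  Start with x ≡ 7 (mod 11).
  Combine with x ≡ 5 (mod 7): since gcd(11, 7) = 1, we get a unique residue mod 77.
    Write x = 7 + 11·t and substitute into x ≡ 5 (mod 7): 11·t ≡ 5 − 7 = -2 (mod 7).
    Reduce coefficients mod 7: 4·t ≡ 5 (mod 7).
    The inverse of 4 mod 7 is 2 (since 4·2 = 8 = 1·7 + 1), so t ≡ 2·5 = 10 ≡ 3 (mod 7).
    Then x = 7 + 11·3 = 40, valid modulo lcm(11, 7) = 77: x ≡ 40 (mod 77).
  Combine with x ≡ 2 (mod 4): since gcd(77, 4) = 1, we get a unique residue mod 308.
    Write x = 40 + 77·t and substitute into x ≡ 2 (mod 4): 77·t ≡ 2 − 40 = -38 (mod 4).
    Reduce coefficients mod 4: 1·t ≡ 2 (mod 4).
    So t ≡ 2 (mod 4).
    Then x = 40 + 77·2 = 194, valid modulo lcm(77, 4) = 308: x ≡ 194 (mod 308).
Verify: 194 mod 11 = 7 ✓, 194 mod 7 = 5 ✓, 194 mod 4 = 2 ✓.

x ≡ 194 (mod 308).


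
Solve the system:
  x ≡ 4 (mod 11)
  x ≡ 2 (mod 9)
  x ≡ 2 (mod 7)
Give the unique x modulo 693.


Moduli 11, 9, 7 are pairwise coprime; by CRT there is a unique solution modulo M = 11 · 9 · 7 = 693.
Solve pairwise, accumulating the modulus:
  Start with x ≡ 4 (mod 11).
  Combine with x ≡ 2 (mod 9): since gcd(11, 9) = 1, we get a unique residue mod 99.
    Write x = 4 + 11·t and substitute into x ≡ 2 (mod 9): 11·t ≡ 2 − 4 = -2 (mod 9).
    Reduce coefficients mod 9: 2·t ≡ 7 (mod 9).
    The inverse of 2 mod 9 is 5 (since 2·5 = 10 = 1·9 + 1), so t ≡ 5·7 = 35 ≡ 8 (mod 9).
    Then x = 4 + 11·8 = 92, valid modulo lcm(11, 9) = 99: x ≡ 92 (mod 99).
  Combine with x ≡ 2 (mod 7): since gcd(99, 7) = 1, we get a unique residue mod 693.
    Write x = 92 + 99·t and substitute into x ≡ 2 (mod 7): 99·t ≡ 2 − 92 = -90 (mod 7).
    Reduce coefficients mod 7: 1·t ≡ 1 (mod 7).
    So t ≡ 1 (mod 7).
    Then x = 92 + 99·1 = 191, valid modulo lcm(99, 7) = 693: x ≡ 191 (mod 693).
Verify: 191 mod 11 = 4 ✓, 191 mod 9 = 2 ✓, 191 mod 7 = 2 ✓.

x ≡ 191 (mod 693).


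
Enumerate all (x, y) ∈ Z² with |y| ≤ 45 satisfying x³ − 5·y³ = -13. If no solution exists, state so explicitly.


The equation is x³ - 5y³ = -13. For fixed y, x³ = 5·y³ − 13, so a solution requires the RHS to be a perfect cube.
Strategy: iterate y from -45 to 45, compute RHS = 5·y³ − 13, and check whether it is a (positive or negative) perfect cube.
Check small values of y:
  y = 0: RHS = -13 is not a perfect cube.
  y = 1: RHS = -8 = (-2)³ ⇒ x = -2 works.
  y = -1: RHS = -18 is not a perfect cube.
  y = 2: RHS = 27 = (3)³ ⇒ x = 3 works.
  y = -2: RHS = -53 is not a perfect cube.
  y = 3: RHS = 122 is not a perfect cube.
  y = -3: RHS = -148 is not a perfect cube.
Continuing, at y = -7: RHS = -1728 = (-12)³ ⇒ x = -12 works.
Searching the remaining y in |y| ≤ 45 finds no further solutions.
Collected solutions: (-2, 1), (3, 2), (-12, -7).

Solutions (with |y| ≤ 45): (-2, 1), (3, 2), (-12, -7).


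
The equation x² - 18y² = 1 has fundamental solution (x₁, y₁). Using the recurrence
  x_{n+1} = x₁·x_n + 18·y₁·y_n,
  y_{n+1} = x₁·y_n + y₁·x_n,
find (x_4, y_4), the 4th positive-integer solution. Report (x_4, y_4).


Step 1: Find the fundamental solution (x₁, y₁) of x² - 18y² = 1.
  Expand √18 as a continued fraction. a₀ = ⌊√18⌋ = 4; iterate m_{k+1} = d_k·a_k − m_k, d_{k+1} = (18 − m_{k+1}²)/d_k, a_{k+1} = ⌊(a₀ + m_{k+1})/d_{k+1}⌋ (starting m₀ = 0, d₀ = 1), with convergents p_k = a_k·p_{k-1} + p_{k-2}, q_k = a_k·q_{k-1} + q_{k-2} (p₋₁ = 1, q₋₁ = 0):
  k = 0: a₀ = 4; p₀/q₀ = 4/1; p₀² − 18·q₀² = 16 − 18 = -2.
  k = 1: m = 4, d = 2, a = ⌊(4 + 4)/2⌋ = 4; p/q = (4·4 + 1)/(4·1 + 0) = 17/4; p² − 18·q² = 289 − 288 = 1.
  The first convergent with p² − 18·q² = 1 gives the fundamental solution (x₁, y₁) = (17, 4).
Step 2: Apply the recurrence (x_{n+1}, y_{n+1}) = (x₁x_n + 18y₁y_n, x₁y_n + y₁x_n) repeatedly.
  From (x_1, y_1) = (17, 4): x_2 = 17·17 + 18·4·4 = 577; y_2 = 17·4 + 4·17 = 136.
  From (x_2, y_2) = (577, 136): x_3 = 17·577 + 18·4·136 = 19601; y_3 = 17·136 + 4·577 = 4620.
  From (x_3, y_3) = (19601, 4620): x_4 = 17·19601 + 18·4·4620 = 665857; y_4 = 17·4620 + 4·19601 = 156944.
Step 3: Verify x_4² - 18·y_4² = 443365544449 - 443365544448 = 1 (should be 1). ✓

(x_1, y_1) = (17, 4); (x_4, y_4) = (665857, 156944).


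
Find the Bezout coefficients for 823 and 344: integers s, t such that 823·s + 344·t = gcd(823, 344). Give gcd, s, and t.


Euclidean algorithm on (823, 344) — divide until remainder is 0:
  823 = 2 · 344 + 135
  344 = 2 · 135 + 74
  135 = 1 · 74 + 61
  74 = 1 · 61 + 13
  61 = 4 · 13 + 9
  13 = 1 · 9 + 4
  9 = 2 · 4 + 1
  4 = 4 · 1 + 0
gcd(823, 344) = 1.
Track Bezout coefficients alongside the remainders: start with r₀ = 823 = a·1 + b·0 (s = 1, t = 0) and r₁ = 344 = a·0 + b·1 (s = 0, t = 1); each new remainder r_{k+1} = r_{k-1} − q_k·r_k inherits s_{k+1} = s_{k-1} − q_k·s_k, t_{k+1} = t_{k-1} − q_k·t_k, so r_k = a·s_k + b·t_k at every step:
  q = 2: r = 135, s = 1 − 2·0 = 1, t = 0 − 2·1 = -2  (check: 823·1 + 344·(-2) = 135)
  q = 2: r = 74, s = 0 − 2·1 = -2, t = 1 − 2·(-2) = 5  (check: 823·(-2) + 344·5 = 74)
  q = 1: r = 61, s = 1 − 1·(-2) = 3, t = -2 − 1·5 = -7  (check: 823·3 + 344·(-7) = 61)
  q = 1: r = 13, s = -2 − 1·3 = -5, t = 5 − 1·(-7) = 12  (check: 823·(-5) + 344·12 = 13)
  q = 4: r = 9, s = 3 − 4·(-5) = 23, t = -7 − 4·12 = -55  (check: 823·23 + 344·(-55) = 9)
  q = 1: r = 4, s = -5 − 1·23 = -28, t = 12 − 1·(-55) = 67  (check: 823·(-28) + 344·67 = 4)
  q = 2: r = 1, s = 23 − 2·(-28) = 79, t = -55 − 2·67 = -189  (check: 823·79 + 344·(-189) = 1)
The row with r = 1 (the gcd) gives the Bezout coefficients s = 79, t = -189.
Result: 823 · (79) + 344 · (-189) = 1.

gcd(823, 344) = 1; s = 79, t = -189 (check: 823·79 + 344·(-189) = 1).


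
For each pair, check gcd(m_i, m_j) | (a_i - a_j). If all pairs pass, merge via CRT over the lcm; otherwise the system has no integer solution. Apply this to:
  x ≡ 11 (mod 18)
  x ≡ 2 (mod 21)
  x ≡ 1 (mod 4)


Moduli 18, 21, 4 are not pairwise coprime, so CRT works modulo lcm(m_i) when all pairwise compatibility conditions hold.
Pairwise compatibility: gcd(m_i, m_j) must divide a_i - a_j for every pair.
Merge one congruence at a time:
  Start: x ≡ 11 (mod 18).
  Combine with x ≡ 2 (mod 21): gcd(18, 21) = 3; 2 - 11 = -9, which IS divisible by 3, so compatible.
    Write x = 11 + 18·t and substitute into x ≡ 2 (mod 21): 18·t ≡ 2 − 11 = -9 (mod 21).
    Divide the congruence (and modulus) by g = 3: 6·t ≡ -3 (mod 7).
    Reduce coefficients mod 7: 6·t ≡ 4 (mod 7).
    The inverse of 6 mod 7 is 6 (since 6·6 = 36 = 5·7 + 1), so t ≡ 6·4 = 24 ≡ 3 (mod 7).
    Then x = 11 + 18·3 = 65, valid modulo lcm(18, 21) = 126: x ≡ 65 (mod 126).
  Combine with x ≡ 1 (mod 4): gcd(126, 4) = 2; 1 - 65 = -64, which IS divisible by 2, so compatible.
    Write x = 65 + 126·t and substitute into x ≡ 1 (mod 4): 126·t ≡ 1 − 65 = -64 (mod 4).
    Divide the congruence (and modulus) by g = 2: 63·t ≡ -32 (mod 2).
    Reduce coefficients mod 2: 1·t ≡ 0 (mod 2).
    So t ≡ 0 (mod 2).
    Then x = 65 + 126·0 = 65, valid modulo lcm(126, 4) = 252: x ≡ 65 (mod 252).
Verify: 65 mod 18 = 11, 65 mod 21 = 2, 65 mod 4 = 1.

x ≡ 65 (mod 252).


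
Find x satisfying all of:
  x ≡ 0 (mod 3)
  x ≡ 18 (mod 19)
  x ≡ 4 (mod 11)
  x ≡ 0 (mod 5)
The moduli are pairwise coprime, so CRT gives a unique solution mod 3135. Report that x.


Product of moduli M = 3 · 19 · 11 · 5 = 3135.
Merge one congruence at a time:
  Start: x ≡ 0 (mod 3).
  Combine with x ≡ 18 (mod 19); new modulus lcm = 57.
    Write x = 0 + 3·t and substitute into x ≡ 18 (mod 19): 3·t ≡ 18 − 0 = 18 (mod 19).
    The inverse of 3 mod 19 is 13 (since 3·13 = 39 = 2·19 + 1), so t ≡ 13·18 = 234 ≡ 6 (mod 19).
    Then x = 0 + 3·6 = 18, valid modulo lcm(3, 19) = 57: x ≡ 18 (mod 57).
  Combine with x ≡ 4 (mod 11); new modulus lcm = 627.
    Write x = 18 + 57·t and substitute into x ≡ 4 (mod 11): 57·t ≡ 4 − 18 = -14 (mod 11).
    Reduce coefficients mod 11: 2·t ≡ 8 (mod 11).
    The inverse of 2 mod 11 is 6 (since 2·6 = 12 = 1·11 + 1), so t ≡ 6·8 = 48 ≡ 4 (mod 11).
    Then x = 18 + 57·4 = 246, valid modulo lcm(57, 11) = 627: x ≡ 246 (mod 627).
  Combine with x ≡ 0 (mod 5); new modulus lcm = 3135.
    Write x = 246 + 627·t and substitute into x ≡ 0 (mod 5): 627·t ≡ 0 − 246 = -246 (mod 5).
    Reduce coefficients mod 5: 2·t ≡ 4 (mod 5).
    The inverse of 2 mod 5 is 3 (since 2·3 = 6 = 1·5 + 1), so t ≡ 3·4 = 12 ≡ 2 (mod 5).
    Then x = 246 + 627·2 = 1500, valid modulo lcm(627, 5) = 3135: x ≡ 1500 (mod 3135).
Verify against each original: 1500 mod 3 = 0, 1500 mod 19 = 18, 1500 mod 11 = 4, 1500 mod 5 = 0.

x ≡ 1500 (mod 3135).


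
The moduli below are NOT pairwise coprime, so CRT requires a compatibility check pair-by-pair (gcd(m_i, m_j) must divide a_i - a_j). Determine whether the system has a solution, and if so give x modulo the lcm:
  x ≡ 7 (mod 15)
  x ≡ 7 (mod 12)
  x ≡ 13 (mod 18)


Moduli 15, 12, 18 are not pairwise coprime, so CRT works modulo lcm(m_i) when all pairwise compatibility conditions hold.
Pairwise compatibility: gcd(m_i, m_j) must divide a_i - a_j for every pair.
Merge one congruence at a time:
  Start: x ≡ 7 (mod 15).
  Combine with x ≡ 7 (mod 12): gcd(15, 12) = 3; 7 - 7 = 0, which IS divisible by 3, so compatible.
    Write x = 7 + 15·t and substitute into x ≡ 7 (mod 12): 15·t ≡ 7 − 7 = 0 (mod 12).
    Divide the congruence (and modulus) by g = 3: 5·t ≡ 0 (mod 4).
    Reduce coefficients mod 4: 1·t ≡ 0 (mod 4).
    So t ≡ 0 (mod 4).
    Then x = 7 + 15·0 = 7, valid modulo lcm(15, 12) = 60: x ≡ 7 (mod 60).
  Combine with x ≡ 13 (mod 18): gcd(60, 18) = 6; 13 - 7 = 6, which IS divisible by 6, so compatible.
    Write x = 7 + 60·t and substitute into x ≡ 13 (mod 18): 60·t ≡ 13 − 7 = 6 (mod 18).
    Divide the congruence (and modulus) by g = 6: 10·t ≡ 1 (mod 3).
    Reduce coefficients mod 3: 1·t ≡ 1 (mod 3).
    So t ≡ 1 (mod 3).
    Then x = 7 + 60·1 = 67, valid modulo lcm(60, 18) = 180: x ≡ 67 (mod 180).
Verify: 67 mod 15 = 7, 67 mod 12 = 7, 67 mod 18 = 13.

x ≡ 67 (mod 180).


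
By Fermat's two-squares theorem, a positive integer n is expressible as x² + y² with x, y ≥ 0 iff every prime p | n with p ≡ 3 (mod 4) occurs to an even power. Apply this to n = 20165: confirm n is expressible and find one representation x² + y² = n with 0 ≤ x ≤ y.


Step 1: Factor n = 20165 = 5 · 37 · 109.
Step 2: Check the mod-4 condition on each prime factor: 5 ≡ 1 (mod 4), exponent 1; 37 ≡ 1 (mod 4), exponent 1; 109 ≡ 1 (mod 4), exponent 1.
All primes ≡ 3 (mod 4) appear to even exponent (or don't appear), so by the two-squares theorem n IS expressible as a sum of two squares.
Step 3: Build a representation. Here n = 5 · 37 · 109 is a product of primes ≡ 1 (mod 4). Each prime p ≡ 1 (mod 4) is itself a sum of two squares; find a² by testing p − a² for a perfect square:
  5: 5 − 1² = 4 = 2² ⇒ 5 = 1² + 2².
  37: 37 − 1² = 36 = 6² ⇒ 37 = 1² + 6².
  109: 109 − 1² = 108, 109 − 2² = 105, 109 − 3² = 100 = 10² ⇒ 109 = 3² + 10².
  Combine using the Brahmagupta–Fibonacci identity (a² + b²)(c² + d²) = (ac − bd)² + (ad + bc)² = (ac + bd)² + (ad − bc)²:
  5 · 37 = 185: from (1² + 2²)(1² + 6²), take (1·1 − 2·6, 1·6 + 2·1) = (1 − 12, 6 + 2) = (-11, 8); dropping signs (only squares matter) gives (11, 8); check 11² + 8² = 121 + 64 = 185 ✓.
  185 · 109 = 20165: from (11² + 8²)(3² + 10²), take (11·3 − 8·10, 11·10 + 8·3) = (33 − 80, 110 + 24) = (-47, 134); dropping signs (only squares matter) gives (47, 134); check 47² + 134² = 2209 + 17956 = 20165 ✓.
Step 4: Order so x ≤ y and verify: 47² + 134² = 2209 + 17956 = 20165 = n. ✓

n = 20165 = 47² + 134² (one valid representation with x ≤ y).


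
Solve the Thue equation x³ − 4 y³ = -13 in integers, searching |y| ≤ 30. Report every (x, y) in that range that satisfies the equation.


The equation is x³ - 4y³ = -13. For fixed y, x³ = 4·y³ − 13, so a solution requires the RHS to be a perfect cube.
Strategy: iterate y from -30 to 30, compute RHS = 4·y³ − 13, and check whether it is a (positive or negative) perfect cube.
Check small values of y:
  y = 0: RHS = -13 is not a perfect cube.
  y = 1: RHS = -9 is not a perfect cube.
  y = -1: RHS = -17 is not a perfect cube.
  y = 2: RHS = 19 is not a perfect cube.
  y = -2: RHS = -45 is not a perfect cube.
  y = 3: RHS = 95 is not a perfect cube.
  y = -3: RHS = -121 is not a perfect cube.
Continuing the search up to |y| = 30 finds no solutions either.
No (x, y) in the scanned range satisfies the equation.

No integer solutions with |y| ≤ 30.


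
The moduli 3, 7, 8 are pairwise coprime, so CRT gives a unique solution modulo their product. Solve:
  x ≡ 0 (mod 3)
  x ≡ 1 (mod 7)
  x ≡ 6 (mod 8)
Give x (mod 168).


Moduli 3, 7, 8 are pairwise coprime; by CRT there is a unique solution modulo M = 3 · 7 · 8 = 168.
Solve pairwise, accumulating the modulus:
  Start with x ≡ 0 (mod 3).
  Combine with x ≡ 1 (mod 7): since gcd(3, 7) = 1, we get a unique residue mod 21.
    Write x = 0 + 3·t and substitute into x ≡ 1 (mod 7): 3·t ≡ 1 − 0 = 1 (mod 7).
    The inverse of 3 mod 7 is 5 (since 3·5 = 15 = 2·7 + 1), so t ≡ 5·1 = 5 ≡ 5 (mod 7).
    Then x = 0 + 3·5 = 15, valid modulo lcm(3, 7) = 21: x ≡ 15 (mod 21).
  Combine with x ≡ 6 (mod 8): since gcd(21, 8) = 1, we get a unique residue mod 168.
    Write x = 15 + 21·t and substitute into x ≡ 6 (mod 8): 21·t ≡ 6 − 15 = -9 (mod 8).
    Reduce coefficients mod 8: 5·t ≡ 7 (mod 8).
    The inverse of 5 mod 8 is 5 (since 5·5 = 25 = 3·8 + 1), so t ≡ 5·7 = 35 ≡ 3 (mod 8).
    Then x = 15 + 21·3 = 78, valid modulo lcm(21, 8) = 168: x ≡ 78 (mod 168).
Verify: 78 mod 3 = 0 ✓, 78 mod 7 = 1 ✓, 78 mod 8 = 6 ✓.

x ≡ 78 (mod 168).


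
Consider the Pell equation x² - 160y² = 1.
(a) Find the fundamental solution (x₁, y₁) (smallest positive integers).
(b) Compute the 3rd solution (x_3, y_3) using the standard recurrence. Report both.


Step 1: Find the fundamental solution (x₁, y₁) of x² - 160y² = 1.
  Expand √160 as a continued fraction. a₀ = ⌊√160⌋ = 12; iterate m_{k+1} = d_k·a_k − m_k, d_{k+1} = (160 − m_{k+1}²)/d_k, a_{k+1} = ⌊(a₀ + m_{k+1})/d_{k+1}⌋ (starting m₀ = 0, d₀ = 1), with convergents p_k = a_k·p_{k-1} + p_{k-2}, q_k = a_k·q_{k-1} + q_{k-2} (p₋₁ = 1, q₋₁ = 0):
  k = 0: a₀ = 12; p₀/q₀ = 12/1; p₀² − 160·q₀² = 144 − 160 = -16.
  k = 1: m = 12, d = 16, a = ⌊(12 + 12)/16⌋ = 1; p/q = (1·12 + 1)/(1·1 + 0) = 13/1; p² − 160·q² = 169 − 160 = 9.
  k = 2: m = 4, d = 9, a = ⌊(12 + 4)/9⌋ = 1; p/q = (1·13 + 12)/(1·1 + 1) = 25/2; p² − 160·q² = 625 − 640 = -15.
  k = 3: m = 5, d = 15, a = ⌊(12 + 5)/15⌋ = 1; p/q = (1·25 + 13)/(1·2 + 1) = 38/3; p² − 160·q² = 1444 − 1440 = 4.
  k = 4: m = 10, d = 4, a = ⌊(12 + 10)/4⌋ = 5; p/q = (5·38 + 25)/(5·3 + 2) = 215/17; p² − 160·q² = 46225 − 46240 = -15.
  k = 5: m = 10, d = 15, a = ⌊(12 + 10)/15⌋ = 1; p/q = (1·215 + 38)/(1·17 + 3) = 253/20; p² − 160·q² = 64009 − 64000 = 9.
  k = 6: m = 5, d = 9, a = ⌊(12 + 5)/9⌋ = 1; p/q = (1·253 + 215)/(1·20 + 17) = 468/37; p² − 160·q² = 219024 − 219040 = -16.
  k = 7: m = 4, d = 16, a = ⌊(12 + 4)/16⌋ = 1; p/q = (1·468 + 253)/(1·37 + 20) = 721/57; p² − 160·q² = 519841 − 519840 = 1.
  The first convergent with p² − 160·q² = 1 gives the fundamental solution (x₁, y₁) = (721, 57).
Step 2: Apply the recurrence (x_{n+1}, y_{n+1}) = (x₁x_n + 160y₁y_n, x₁y_n + y₁x_n) repeatedly.
  From (x_1, y_1) = (721, 57): x_2 = 721·721 + 160·57·57 = 1039681; y_2 = 721·57 + 57·721 = 82194.
  From (x_2, y_2) = (1039681, 82194): x_3 = 721·1039681 + 160·57·82194 = 1499219281; y_3 = 721·82194 + 57·1039681 = 118523691.
Step 3: Verify x_3² - 160·y_3² = 2247658452522156961 - 2247658452522156960 = 1 (should be 1). ✓

(x_1, y_1) = (721, 57); (x_3, y_3) = (1499219281, 118523691).


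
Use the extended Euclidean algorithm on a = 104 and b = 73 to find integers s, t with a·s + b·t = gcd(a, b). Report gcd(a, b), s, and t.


Euclidean algorithm on (104, 73) — divide until remainder is 0:
  104 = 1 · 73 + 31
  73 = 2 · 31 + 11
  31 = 2 · 11 + 9
  11 = 1 · 9 + 2
  9 = 4 · 2 + 1
  2 = 2 · 1 + 0
gcd(104, 73) = 1.
Track Bezout coefficients alongside the remainders: start with r₀ = 104 = a·1 + b·0 (s = 1, t = 0) and r₁ = 73 = a·0 + b·1 (s = 0, t = 1); each new remainder r_{k+1} = r_{k-1} − q_k·r_k inherits s_{k+1} = s_{k-1} − q_k·s_k, t_{k+1} = t_{k-1} − q_k·t_k, so r_k = a·s_k + b·t_k at every step:
  q = 1: r = 31, s = 1 − 1·0 = 1, t = 0 − 1·1 = -1  (check: 104·1 + 73·(-1) = 31)
  q = 2: r = 11, s = 0 − 2·1 = -2, t = 1 − 2·(-1) = 3  (check: 104·(-2) + 73·3 = 11)
  q = 2: r = 9, s = 1 − 2·(-2) = 5, t = -1 − 2·3 = -7  (check: 104·5 + 73·(-7) = 9)
  q = 1: r = 2, s = -2 − 1·5 = -7, t = 3 − 1·(-7) = 10  (check: 104·(-7) + 73·10 = 2)
  q = 4: r = 1, s = 5 − 4·(-7) = 33, t = -7 − 4·10 = -47  (check: 104·33 + 73·(-47) = 1)
The row with r = 1 (the gcd) gives the Bezout coefficients s = 33, t = -47.
Result: 104 · (33) + 73 · (-47) = 1.

gcd(104, 73) = 1; s = 33, t = -47 (check: 104·33 + 73·(-47) = 1).


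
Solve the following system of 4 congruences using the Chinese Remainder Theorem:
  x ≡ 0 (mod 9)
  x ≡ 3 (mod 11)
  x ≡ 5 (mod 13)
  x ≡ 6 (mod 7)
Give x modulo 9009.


Product of moduli M = 9 · 11 · 13 · 7 = 9009.
Merge one congruence at a time:
  Start: x ≡ 0 (mod 9).
  Combine with x ≡ 3 (mod 11); new modulus lcm = 99.
    Write x = 0 + 9·t and substitute into x ≡ 3 (mod 11): 9·t ≡ 3 − 0 = 3 (mod 11).
    The inverse of 9 mod 11 is 5 (since 9·5 = 45 = 4·11 + 1), so t ≡ 5·3 = 15 ≡ 4 (mod 11).
    Then x = 0 + 9·4 = 36, valid modulo lcm(9, 11) = 99: x ≡ 36 (mod 99).
  Combine with x ≡ 5 (mod 13); new modulus lcm = 1287.
    Write x = 36 + 99·t and substitute into x ≡ 5 (mod 13): 99·t ≡ 5 − 36 = -31 (mod 13).
    Reduce coefficients mod 13: 8·t ≡ 8 (mod 13).
    The inverse of 8 mod 13 is 5 (since 8·5 = 40 = 3·13 + 1), so t ≡ 5·8 = 40 ≡ 1 (mod 13).
    Then x = 36 + 99·1 = 135, valid modulo lcm(99, 13) = 1287: x ≡ 135 (mod 1287).
  Combine with x ≡ 6 (mod 7); new modulus lcm = 9009.
    Write x = 135 + 1287·t and substitute into x ≡ 6 (mod 7): 1287·t ≡ 6 − 135 = -129 (mod 7).
    Reduce coefficients mod 7: 6·t ≡ 4 (mod 7).
    The inverse of 6 mod 7 is 6 (since 6·6 = 36 = 5·7 + 1), so t ≡ 6·4 = 24 ≡ 3 (mod 7).
    Then x = 135 + 1287·3 = 3996, valid modulo lcm(1287, 7) = 9009: x ≡ 3996 (mod 9009).
Verify against each original: 3996 mod 9 = 0, 3996 mod 11 = 3, 3996 mod 13 = 5, 3996 mod 7 = 6.

x ≡ 3996 (mod 9009).


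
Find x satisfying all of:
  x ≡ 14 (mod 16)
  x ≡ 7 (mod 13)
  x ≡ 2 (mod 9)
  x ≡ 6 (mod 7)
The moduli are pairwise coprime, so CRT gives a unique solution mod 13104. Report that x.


Product of moduli M = 16 · 13 · 9 · 7 = 13104.
Merge one congruence at a time:
  Start: x ≡ 14 (mod 16).
  Combine with x ≡ 7 (mod 13); new modulus lcm = 208.
    Write x = 14 + 16·t and substitute into x ≡ 7 (mod 13): 16·t ≡ 7 − 14 = -7 (mod 13).
    Reduce coefficients mod 13: 3·t ≡ 6 (mod 13).
    The inverse of 3 mod 13 is 9 (since 3·9 = 27 = 2·13 + 1), so t ≡ 9·6 = 54 ≡ 2 (mod 13).
    Then x = 14 + 16·2 = 46, valid modulo lcm(16, 13) = 208: x ≡ 46 (mod 208).
  Combine with x ≡ 2 (mod 9); new modulus lcm = 1872.
    Write x = 46 + 208·t and substitute into x ≡ 2 (mod 9): 208·t ≡ 2 − 46 = -44 (mod 9).
    Reduce coefficients mod 9: 1·t ≡ 1 (mod 9).
    So t ≡ 1 (mod 9).
    Then x = 46 + 208·1 = 254, valid modulo lcm(208, 9) = 1872: x ≡ 254 (mod 1872).
  Combine with x ≡ 6 (mod 7); new modulus lcm = 13104.
    Write x = 254 + 1872·t and substitute into x ≡ 6 (mod 7): 1872·t ≡ 6 − 254 = -248 (mod 7).
    Reduce coefficients mod 7: 3·t ≡ 4 (mod 7).
    The inverse of 3 mod 7 is 5 (since 3·5 = 15 = 2·7 + 1), so t ≡ 5·4 = 20 ≡ 6 (mod 7).
    Then x = 254 + 1872·6 = 11486, valid modulo lcm(1872, 7) = 13104: x ≡ 11486 (mod 13104).
Verify against each original: 11486 mod 16 = 14, 11486 mod 13 = 7, 11486 mod 9 = 2, 11486 mod 7 = 6.

x ≡ 11486 (mod 13104).


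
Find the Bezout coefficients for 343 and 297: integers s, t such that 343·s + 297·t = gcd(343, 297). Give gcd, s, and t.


Euclidean algorithm on (343, 297) — divide until remainder is 0:
  343 = 1 · 297 + 46
  297 = 6 · 46 + 21
  46 = 2 · 21 + 4
  21 = 5 · 4 + 1
  4 = 4 · 1 + 0
gcd(343, 297) = 1.
Track Bezout coefficients alongside the remainders: start with r₀ = 343 = a·1 + b·0 (s = 1, t = 0) and r₁ = 297 = a·0 + b·1 (s = 0, t = 1); each new remainder r_{k+1} = r_{k-1} − q_k·r_k inherits s_{k+1} = s_{k-1} − q_k·s_k, t_{k+1} = t_{k-1} − q_k·t_k, so r_k = a·s_k + b·t_k at every step:
  q = 1: r = 46, s = 1 − 1·0 = 1, t = 0 − 1·1 = -1  (check: 343·1 + 297·(-1) = 46)
  q = 6: r = 21, s = 0 − 6·1 = -6, t = 1 − 6·(-1) = 7  (check: 343·(-6) + 297·7 = 21)
  q = 2: r = 4, s = 1 − 2·(-6) = 13, t = -1 − 2·7 = -15  (check: 343·13 + 297·(-15) = 4)
  q = 5: r = 1, s = -6 − 5·13 = -71, t = 7 − 5·(-15) = 82  (check: 343·(-71) + 297·82 = 1)
The row with r = 1 (the gcd) gives the Bezout coefficients s = -71, t = 82.
Result: 343 · (-71) + 297 · (82) = 1.

gcd(343, 297) = 1; s = -71, t = 82 (check: 343·(-71) + 297·82 = 1).


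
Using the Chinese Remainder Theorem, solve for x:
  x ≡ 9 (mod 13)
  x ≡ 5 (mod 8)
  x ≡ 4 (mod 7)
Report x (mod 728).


Moduli 13, 8, 7 are pairwise coprime; by CRT there is a unique solution modulo M = 13 · 8 · 7 = 728.
Solve pairwise, accumulating the modulus:
  Start with x ≡ 9 (mod 13).
  Combine with x ≡ 5 (mod 8): since gcd(13, 8) = 1, we get a unique residue mod 104.
    Write x = 9 + 13·t and substitute into x ≡ 5 (mod 8): 13·t ≡ 5 − 9 = -4 (mod 8).
    Reduce coefficients mod 8: 5·t ≡ 4 (mod 8).
    The inverse of 5 mod 8 is 5 (since 5·5 = 25 = 3·8 + 1), so t ≡ 5·4 = 20 ≡ 4 (mod 8).
    Then x = 9 + 13·4 = 61, valid modulo lcm(13, 8) = 104: x ≡ 61 (mod 104).
  Combine with x ≡ 4 (mod 7): since gcd(104, 7) = 1, we get a unique residue mod 728.
    Write x = 61 + 104·t and substitute into x ≡ 4 (mod 7): 104·t ≡ 4 − 61 = -57 (mod 7).
    Reduce coefficients mod 7: 6·t ≡ 6 (mod 7).
    The inverse of 6 mod 7 is 6 (since 6·6 = 36 = 5·7 + 1), so t ≡ 6·6 = 36 ≡ 1 (mod 7).
    Then x = 61 + 104·1 = 165, valid modulo lcm(104, 7) = 728: x ≡ 165 (mod 728).
Verify: 165 mod 13 = 9 ✓, 165 mod 8 = 5 ✓, 165 mod 7 = 4 ✓.

x ≡ 165 (mod 728).


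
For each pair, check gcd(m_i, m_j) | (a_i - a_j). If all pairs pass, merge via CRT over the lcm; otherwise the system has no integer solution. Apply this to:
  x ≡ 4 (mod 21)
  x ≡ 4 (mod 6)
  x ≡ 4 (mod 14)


Moduli 21, 6, 14 are not pairwise coprime, so CRT works modulo lcm(m_i) when all pairwise compatibility conditions hold.
Pairwise compatibility: gcd(m_i, m_j) must divide a_i - a_j for every pair.
Merge one congruence at a time:
  Start: x ≡ 4 (mod 21).
  Combine with x ≡ 4 (mod 6): gcd(21, 6) = 3; 4 - 4 = 0, which IS divisible by 3, so compatible.
    Write x = 4 + 21·t and substitute into x ≡ 4 (mod 6): 21·t ≡ 4 − 4 = 0 (mod 6).
    Divide the congruence (and modulus) by g = 3: 7·t ≡ 0 (mod 2).
    Reduce coefficients mod 2: 1·t ≡ 0 (mod 2).
    So t ≡ 0 (mod 2).
    Then x = 4 + 21·0 = 4, valid modulo lcm(21, 6) = 42: x ≡ 4 (mod 42).
  Combine with x ≡ 4 (mod 14): gcd(42, 14) = 14; 4 - 4 = 0, which IS divisible by 14, so compatible.
    Write x = 4 + 42·t and substitute into x ≡ 4 (mod 14): 42·t ≡ 4 − 4 = 0 (mod 14).
    Divide the congruence (and modulus) by g = 14: 3·t ≡ 0 (mod 1).
    Modulo 1 every t works; take t = 0.
    Then x = 4 + 42·0 = 4, valid modulo lcm(42, 14) = 42: x ≡ 4 (mod 42).
Verify: 4 mod 21 = 4, 4 mod 6 = 4, 4 mod 14 = 4.

x ≡ 4 (mod 42).


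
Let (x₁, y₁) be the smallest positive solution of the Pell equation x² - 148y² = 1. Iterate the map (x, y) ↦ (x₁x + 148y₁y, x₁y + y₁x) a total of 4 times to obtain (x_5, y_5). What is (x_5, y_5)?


Step 1: Find the fundamental solution (x₁, y₁) of x² - 148y² = 1.
  Expand √148 as a continued fraction. a₀ = ⌊√148⌋ = 12; iterate m_{k+1} = d_k·a_k − m_k, d_{k+1} = (148 − m_{k+1}²)/d_k, a_{k+1} = ⌊(a₀ + m_{k+1})/d_{k+1}⌋ (starting m₀ = 0, d₀ = 1), with convergents p_k = a_k·p_{k-1} + p_{k-2}, q_k = a_k·q_{k-1} + q_{k-2} (p₋₁ = 1, q₋₁ = 0):
  k = 0: a₀ = 12; p₀/q₀ = 12/1; p₀² − 148·q₀² = 144 − 148 = -4.
  k = 1: m = 12, d = 4, a = ⌊(12 + 12)/4⌋ = 6; p/q = (6·12 + 1)/(6·1 + 0) = 73/6; p² − 148·q² = 5329 − 5328 = 1.
  The first convergent with p² − 148·q² = 1 gives the fundamental solution (x₁, y₁) = (73, 6).
Step 2: Apply the recurrence (x_{n+1}, y_{n+1}) = (x₁x_n + 148y₁y_n, x₁y_n + y₁x_n) repeatedly.
  From (x_1, y_1) = (73, 6): x_2 = 73·73 + 148·6·6 = 10657; y_2 = 73·6 + 6·73 = 876.
  From (x_2, y_2) = (10657, 876): x_3 = 73·10657 + 148·6·876 = 1555849; y_3 = 73·876 + 6·10657 = 127890.
  From (x_3, y_3) = (1555849, 127890): x_4 = 73·1555849 + 148·6·127890 = 227143297; y_4 = 73·127890 + 6·1555849 = 18671064.
  From (x_4, y_4) = (227143297, 18671064): x_5 = 73·227143297 + 148·6·18671064 = 33161365513; y_5 = 73·18671064 + 6·227143297 = 2725847454.
Step 3: Verify x_5² - 148·y_5² = 1099676162686785753169 - 1099676162686785753168 = 1 (should be 1). ✓

(x_1, y_1) = (73, 6); (x_5, y_5) = (33161365513, 2725847454).


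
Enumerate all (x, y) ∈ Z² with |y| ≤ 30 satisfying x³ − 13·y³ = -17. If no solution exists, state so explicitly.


The equation is x³ - 13y³ = -17. For fixed y, x³ = 13·y³ − 17, so a solution requires the RHS to be a perfect cube.
Strategy: iterate y from -30 to 30, compute RHS = 13·y³ − 17, and check whether it is a (positive or negative) perfect cube.
Check small values of y:
  y = 0: RHS = -17 is not a perfect cube.
  y = 1: RHS = -4 is not a perfect cube.
  y = -1: RHS = -30 is not a perfect cube.
  y = 2: RHS = 87 is not a perfect cube.
  y = -2: RHS = -121 is not a perfect cube.
  y = 3: RHS = 334 is not a perfect cube.
  y = -3: RHS = -368 is not a perfect cube.
Continuing the search up to |y| = 30 finds no solutions either.
No (x, y) in the scanned range satisfies the equation.

No integer solutions with |y| ≤ 30.


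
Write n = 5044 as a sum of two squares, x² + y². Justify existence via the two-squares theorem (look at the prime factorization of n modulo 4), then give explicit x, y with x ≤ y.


Step 1: Factor n = 5044 = 2^2 · 13 · 97.
Step 2: Check the mod-4 condition on each prime factor: 2 = 2 (special); 13 ≡ 1 (mod 4), exponent 1; 97 ≡ 1 (mod 4), exponent 1.
All primes ≡ 3 (mod 4) appear to even exponent (or don't appear), so by the two-squares theorem n IS expressible as a sum of two squares.
Step 3: Build a representation. Group n = k² · m with k = 2 and m = 13 · 97 = 1261 (a product of primes ≡ 1 (mod 4)); a representation of m scales to one of n via (k·x)² + (k·y)² = k²(x² + y²). Each prime p ≡ 1 (mod 4) is itself a sum of two squares; find a² by testing p − a² for a perfect square:
  13: 13 − 1² = 12, 13 − 2² = 9 = 3² ⇒ 13 = 2² + 3².
  97: 97 − 1² = 96, 97 − 2² = 93, 97 − 3² = 88, 97 − 4² = 81 = 9² ⇒ 97 = 4² + 9².
  Combine using the Brahmagupta–Fibonacci identity (a² + b²)(c² + d²) = (ac − bd)² + (ad + bc)² = (ac + bd)² + (ad − bc)²:
  13 · 97 = 1261: from (2² + 3²)(4² + 9²), take (2·4 − 3·9, 2·9 + 3·4) = (8 − 27, 18 + 12) = (-19, 30); dropping signs (only squares matter) gives (19, 30); check 19² + 30² = 361 + 900 = 1261 ✓.
  Scale by k = 2: (2·19, 2·30) = (38, 60).
Step 4: Order so x ≤ y and verify: 38² + 60² = 1444 + 3600 = 5044 = n. ✓

n = 5044 = 38² + 60² (one valid representation with x ≤ y).


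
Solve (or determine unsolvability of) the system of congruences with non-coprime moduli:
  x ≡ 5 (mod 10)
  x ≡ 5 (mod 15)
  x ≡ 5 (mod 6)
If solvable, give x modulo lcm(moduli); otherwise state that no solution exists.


Moduli 10, 15, 6 are not pairwise coprime, so CRT works modulo lcm(m_i) when all pairwise compatibility conditions hold.
Pairwise compatibility: gcd(m_i, m_j) must divide a_i - a_j for every pair.
Merge one congruence at a time:
  Start: x ≡ 5 (mod 10).
  Combine with x ≡ 5 (mod 15): gcd(10, 15) = 5; 5 - 5 = 0, which IS divisible by 5, so compatible.
    Write x = 5 + 10·t and substitute into x ≡ 5 (mod 15): 10·t ≡ 5 − 5 = 0 (mod 15).
    Divide the congruence (and modulus) by g = 5: 2·t ≡ 0 (mod 3).
    The inverse of 2 mod 3 is 2 (since 2·2 = 4 = 1·3 + 1), so t ≡ 2·0 = 0 ≡ 0 (mod 3).
    Then x = 5 + 10·0 = 5, valid modulo lcm(10, 15) = 30: x ≡ 5 (mod 30).
  Combine with x ≡ 5 (mod 6): gcd(30, 6) = 6; 5 - 5 = 0, which IS divisible by 6, so compatible.
    Write x = 5 + 30·t and substitute into x ≡ 5 (mod 6): 30·t ≡ 5 − 5 = 0 (mod 6).
    Divide the congruence (and modulus) by g = 6: 5·t ≡ 0 (mod 1).
    Modulo 1 every t works; take t = 0.
    Then x = 5 + 30·0 = 5, valid modulo lcm(30, 6) = 30: x ≡ 5 (mod 30).
Verify: 5 mod 10 = 5, 5 mod 15 = 5, 5 mod 6 = 5.

x ≡ 5 (mod 30).


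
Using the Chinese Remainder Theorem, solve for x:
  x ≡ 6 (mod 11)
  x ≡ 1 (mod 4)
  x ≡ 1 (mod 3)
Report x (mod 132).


Moduli 11, 4, 3 are pairwise coprime; by CRT there is a unique solution modulo M = 11 · 4 · 3 = 132.
Solve pairwise, accumulating the modulus:
  Start with x ≡ 6 (mod 11).
  Combine with x ≡ 1 (mod 4): since gcd(11, 4) = 1, we get a unique residue mod 44.
    Write x = 6 + 11·t and substitute into x ≡ 1 (mod 4): 11·t ≡ 1 − 6 = -5 (mod 4).
    Reduce coefficients mod 4: 3·t ≡ 3 (mod 4).
    The inverse of 3 mod 4 is 3 (since 3·3 = 9 = 2·4 + 1), so t ≡ 3·3 = 9 ≡ 1 (mod 4).
    Then x = 6 + 11·1 = 17, valid modulo lcm(11, 4) = 44: x ≡ 17 (mod 44).
  Combine with x ≡ 1 (mod 3): since gcd(44, 3) = 1, we get a unique residue mod 132.
    Write x = 17 + 44·t and substitute into x ≡ 1 (mod 3): 44·t ≡ 1 − 17 = -16 (mod 3).
    Reduce coefficients mod 3: 2·t ≡ 2 (mod 3).
    The inverse of 2 mod 3 is 2 (since 2·2 = 4 = 1·3 + 1), so t ≡ 2·2 = 4 ≡ 1 (mod 3).
    Then x = 17 + 44·1 = 61, valid modulo lcm(44, 3) = 132: x ≡ 61 (mod 132).
Verify: 61 mod 11 = 6 ✓, 61 mod 4 = 1 ✓, 61 mod 3 = 1 ✓.

x ≡ 61 (mod 132).


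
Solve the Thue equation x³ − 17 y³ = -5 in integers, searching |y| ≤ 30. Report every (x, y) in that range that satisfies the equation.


The equation is x³ - 17y³ = -5. For fixed y, x³ = 17·y³ − 5, so a solution requires the RHS to be a perfect cube.
Strategy: iterate y from -30 to 30, compute RHS = 17·y³ − 5, and check whether it is a (positive or negative) perfect cube.
Check small values of y:
  y = 0: RHS = -5 is not a perfect cube.
  y = 1: RHS = 12 is not a perfect cube.
  y = -1: RHS = -22 is not a perfect cube.
  y = 2: RHS = 131 is not a perfect cube.
  y = -2: RHS = -141 is not a perfect cube.
  y = 3: RHS = 454 is not a perfect cube.
  y = -3: RHS = -464 is not a perfect cube.
Continuing the search up to |y| = 30 finds no solutions either.
No (x, y) in the scanned range satisfies the equation.

No integer solutions with |y| ≤ 30.


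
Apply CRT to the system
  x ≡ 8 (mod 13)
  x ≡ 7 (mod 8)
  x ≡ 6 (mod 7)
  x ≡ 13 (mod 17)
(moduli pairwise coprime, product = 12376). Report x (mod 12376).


Product of moduli M = 13 · 8 · 7 · 17 = 12376.
Merge one congruence at a time:
  Start: x ≡ 8 (mod 13).
  Combine with x ≡ 7 (mod 8); new modulus lcm = 104.
    Write x = 8 + 13·t and substitute into x ≡ 7 (mod 8): 13·t ≡ 7 − 8 = -1 (mod 8).
    Reduce coefficients mod 8: 5·t ≡ 7 (mod 8).
    The inverse of 5 mod 8 is 5 (since 5·5 = 25 = 3·8 + 1), so t ≡ 5·7 = 35 ≡ 3 (mod 8).
    Then x = 8 + 13·3 = 47, valid modulo lcm(13, 8) = 104: x ≡ 47 (mod 104).
  Combine with x ≡ 6 (mod 7); new modulus lcm = 728.
    Write x = 47 + 104·t and substitute into x ≡ 6 (mod 7): 104·t ≡ 6 − 47 = -41 (mod 7).
    Reduce coefficients mod 7: 6·t ≡ 1 (mod 7).
    The inverse of 6 mod 7 is 6 (since 6·6 = 36 = 5·7 + 1), so t ≡ 6·1 = 6 ≡ 6 (mod 7).
    Then x = 47 + 104·6 = 671, valid modulo lcm(104, 7) = 728: x ≡ 671 (mod 728).
  Combine with x ≡ 13 (mod 17); new modulus lcm = 12376.
    Write x = 671 + 728·t and substitute into x ≡ 13 (mod 17): 728·t ≡ 13 − 671 = -658 (mod 17).
    Reduce coefficients mod 17: 14·t ≡ 5 (mod 17).
    The inverse of 14 mod 17 is 11 (since 14·11 = 154 = 9·17 + 1), so t ≡ 11·5 = 55 ≡ 4 (mod 17).
    Then x = 671 + 728·4 = 3583, valid modulo lcm(728, 17) = 12376: x ≡ 3583 (mod 12376).
Verify against each original: 3583 mod 13 = 8, 3583 mod 8 = 7, 3583 mod 7 = 6, 3583 mod 17 = 13.

x ≡ 3583 (mod 12376).
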